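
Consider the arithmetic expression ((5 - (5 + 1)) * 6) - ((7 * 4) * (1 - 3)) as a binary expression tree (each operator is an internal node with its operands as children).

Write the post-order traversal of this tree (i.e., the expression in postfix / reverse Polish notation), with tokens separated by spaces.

Post-order on an expression tree gives postfix notation: for each operator, emit left operand, right operand, then the operator.

5 5 1 + - 6 * 7 4 * 1 3 - * -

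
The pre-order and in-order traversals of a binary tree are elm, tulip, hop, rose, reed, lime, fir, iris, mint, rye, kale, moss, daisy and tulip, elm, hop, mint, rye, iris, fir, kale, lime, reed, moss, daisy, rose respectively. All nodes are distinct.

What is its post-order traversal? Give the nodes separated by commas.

tulip, rye, mint, iris, kale, fir, lime, daisy, moss, reed, rose, hop, elm

The first element of pre-order is the root; it splits in-order into left and right subtrees.
Root elm: left subtree has 1 node {tulip}, right has 11 {hop, mint, rye, iris, fir, kale, lime, reed, moss, daisy, rose}.
  Root hop: left subtree has 0 nodes { }, right has 10 {mint, rye, iris, fir, kale, lime, reed, moss, daisy, rose}.
    Root rose: left subtree has 9 nodes {mint, rye, iris, fir, kale, lime, reed, moss, daisy}, right has 0 { }.
      Root reed: left subtree has 6 nodes {mint, rye, iris, fir, kale, lime}, right has 2 {moss, daisy}.
        Root lime: left subtree has 5 nodes {mint, rye, iris, fir, kale}, right has 0 { }.
          Root fir: left subtree has 3 nodes {mint, rye, iris}, right has 1 {kale}.
            Root iris: left subtree has 2 nodes {mint, rye}, right has 0 { }.
              Root mint: left subtree has 0 nodes { }, right has 1 {rye}.
        Root moss: left subtree has 0 nodes { }, right has 1 {daisy}.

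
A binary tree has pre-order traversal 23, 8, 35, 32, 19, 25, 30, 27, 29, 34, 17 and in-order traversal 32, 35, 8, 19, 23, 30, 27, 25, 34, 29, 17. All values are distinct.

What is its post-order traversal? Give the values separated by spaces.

32 35 19 8 27 30 34 17 29 25 23

The first element of pre-order is the root; it splits in-order into left and right subtrees.
Root 23: left subtree has 4 nodes {32, 35, 8, 19}, right has 6 {30, 27, 25, 34, 29, 17}.
  Root 8: left subtree has 2 nodes {32, 35}, right has 1 {19}.
    Root 35: left subtree has 1 node {32}, right has 0 { }.
  Root 25: left subtree has 2 nodes {30, 27}, right has 3 {34, 29, 17}.
    Root 30: left subtree has 0 nodes { }, right has 1 {27}.
    Root 29: left subtree has 1 node {34}, right has 1 {17}.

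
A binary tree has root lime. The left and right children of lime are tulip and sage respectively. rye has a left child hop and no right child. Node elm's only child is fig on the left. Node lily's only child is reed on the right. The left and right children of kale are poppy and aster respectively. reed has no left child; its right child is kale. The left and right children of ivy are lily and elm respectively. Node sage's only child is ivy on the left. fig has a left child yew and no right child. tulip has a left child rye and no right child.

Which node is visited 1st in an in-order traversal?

hop

In-order visits the left subtree, then the node, then the right subtree.
At lime: go left to tulip.
  At tulip: go left to rye.
    At rye: go left to hop.
      hop is a leaf — visit hop.
    Visit rye.
    At rye: no right child.
  Visit tulip.
  At tulip: no right child.
Visit lime.
At lime: go right to sage.
  At sage: go left to ivy.
    At ivy: go left to lily.
      At lily: no left child.
      Visit lily.
      At lily: go right to reed.
        At reed: no left child.
        Visit reed.
        At reed: go right to kale.
          At kale: go left to poppy.
            poppy is a leaf — visit poppy.
          Visit kale.
          At kale: go right to aster.
            aster is a leaf — visit aster.
    Visit ivy.
    At ivy: go right to elm.
      At elm: go left to fig.
        At fig: go left to yew.
          yew is a leaf — visit yew.
        Visit fig.
        At fig: no right child.
      Visit elm.
      At elm: no right child.
  Visit sage.
  At sage: no right child.
Full in-order sequence: hop, rye, tulip, lime, lily, reed, poppy, kale, aster, ivy, yew, fig, elm, sage.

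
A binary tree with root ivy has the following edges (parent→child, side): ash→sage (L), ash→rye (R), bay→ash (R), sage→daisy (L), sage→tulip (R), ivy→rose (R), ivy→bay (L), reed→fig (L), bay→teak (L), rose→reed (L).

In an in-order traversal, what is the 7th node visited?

In-order visits the left subtree, then the node, then the right subtree.
At ivy: go left to bay.
  At bay: go left to teak.
    teak is a leaf — visit teak.
  Visit bay.
  At bay: go right to ash.
    At ash: go left to sage.
      At sage: go left to daisy.
        daisy is a leaf — visit daisy.
      Visit sage.
      At sage: go right to tulip.
        tulip is a leaf — visit tulip.
    Visit ash.
    At ash: go right to rye.
      rye is a leaf — visit rye.
Visit ivy.
At ivy: go right to rose.
  At rose: go left to reed.
    At reed: go left to fig.
      fig is a leaf — visit fig.
    Visit reed.
    At reed: no right child.
  Visit rose.
  At rose: no right child.
Full in-order sequence: teak, bay, daisy, sage, tulip, ash, rye, ivy, fig, reed, rose.

rye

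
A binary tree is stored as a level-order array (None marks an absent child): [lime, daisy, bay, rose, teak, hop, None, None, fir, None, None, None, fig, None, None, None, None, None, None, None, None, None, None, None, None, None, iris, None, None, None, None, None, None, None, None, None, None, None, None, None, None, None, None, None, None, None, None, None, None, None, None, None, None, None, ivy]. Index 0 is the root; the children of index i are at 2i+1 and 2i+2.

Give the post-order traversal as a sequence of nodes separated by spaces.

fir rose teak daisy ivy iris fig hop bay lime

Post-order visits the left subtree, then the right subtree, then the node.
At lime: go left to daisy.
  At daisy: go left to rose.
    At rose: no left child.
    At rose: go right to fir.
      fir is a leaf — visit fir.
    Visit rose.
  At daisy: go right to teak.
    teak is a leaf — visit teak.
  Visit daisy.
At lime: go right to bay.
  At bay: go left to hop.
    At hop: no left child.
    At hop: go right to fig.
      At fig: no left child.
      At fig: go right to iris.
        At iris: no left child.
        At iris: go right to ivy.
          ivy is a leaf — visit ivy.
        Visit iris.
      Visit fig.
    Visit hop.
  At bay: no right child.
  Visit bay.
Visit lime.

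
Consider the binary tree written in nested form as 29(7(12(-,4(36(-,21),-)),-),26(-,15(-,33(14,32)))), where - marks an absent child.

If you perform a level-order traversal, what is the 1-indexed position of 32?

Level-order visits nodes level by level from the root, left to right within each level.
Level 0: 29
Level 1: 7, 26
Level 2: 12, 15
Level 3: 4, 33
Level 4: 36, 14, 32
Level 5: 21
Full level-order sequence: 29, 7, 26, 12, 15, 4, 33, 36, 14, 32, 21.

10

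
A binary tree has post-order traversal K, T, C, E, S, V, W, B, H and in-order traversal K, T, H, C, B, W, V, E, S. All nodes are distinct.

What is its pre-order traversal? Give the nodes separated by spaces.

The last element of post-order is the root; it splits in-order into left and right subtrees.
Root H: left subtree has 2 nodes {K, T}, right has 6 {C, B, W, V, E, S}.
  Root T: left subtree has 1 node {K}, right has 0 { }.
  Root B: left subtree has 1 node {C}, right has 4 {W, V, E, S}.
    Root W: left subtree has 0 nodes { }, right has 3 {V, E, S}.
      Root V: left subtree has 0 nodes { }, right has 2 {E, S}.
        Root S: left subtree has 1 node {E}, right has 0 { }.

H T K B C W V S E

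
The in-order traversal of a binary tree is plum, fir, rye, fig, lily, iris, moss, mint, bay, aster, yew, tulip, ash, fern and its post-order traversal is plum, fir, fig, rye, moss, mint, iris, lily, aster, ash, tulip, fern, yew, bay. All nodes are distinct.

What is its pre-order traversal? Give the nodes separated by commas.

bay, lily, rye, fir, plum, fig, iris, mint, moss, yew, aster, fern, tulip, ash

The last element of post-order is the root; it splits in-order into left and right subtrees.
Root bay: left subtree has 8 nodes {plum, fir, rye, fig, lily, iris, moss, mint}, right has 5 {aster, yew, tulip, ash, fern}.
  Root lily: left subtree has 4 nodes {plum, fir, rye, fig}, right has 3 {iris, moss, mint}.
    Root rye: left subtree has 2 nodes {plum, fir}, right has 1 {fig}.
      Root fir: left subtree has 1 node {plum}, right has 0 { }.
    Root iris: left subtree has 0 nodes { }, right has 2 {moss, mint}.
      Root mint: left subtree has 1 node {moss}, right has 0 { }.
  Root yew: left subtree has 1 node {aster}, right has 3 {tulip, ash, fern}.
    Root fern: left subtree has 2 nodes {tulip, ash}, right has 0 { }.
      Root tulip: left subtree has 0 nodes { }, right has 1 {ash}.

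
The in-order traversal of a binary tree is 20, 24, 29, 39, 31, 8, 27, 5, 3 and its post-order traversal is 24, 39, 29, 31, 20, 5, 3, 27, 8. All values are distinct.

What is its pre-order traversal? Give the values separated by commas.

The last element of post-order is the root; it splits in-order into left and right subtrees.
Root 8: left subtree has 5 nodes {20, 24, 29, 39, 31}, right has 3 {27, 5, 3}.
  Root 20: left subtree has 0 nodes { }, right has 4 {24, 29, 39, 31}.
    Root 31: left subtree has 3 nodes {24, 29, 39}, right has 0 { }.
      Root 29: left subtree has 1 node {24}, right has 1 {39}.
  Root 27: left subtree has 0 nodes { }, right has 2 {5, 3}.
    Root 3: left subtree has 1 node {5}, right has 0 { }.

8, 20, 31, 29, 24, 39, 27, 3, 5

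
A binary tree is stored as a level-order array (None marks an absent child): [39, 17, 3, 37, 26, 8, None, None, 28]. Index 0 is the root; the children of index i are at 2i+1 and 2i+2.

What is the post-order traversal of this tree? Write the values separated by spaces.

28 37 26 17 8 3 39

Post-order visits the left subtree, then the right subtree, then the node.
At 39: go left to 17.
  At 17: go left to 37.
    At 37: no left child.
    At 37: go right to 28.
      28 is a leaf — visit 28.
    Visit 37.
  At 17: go right to 26.
    26 is a leaf — visit 26.
  Visit 17.
At 39: go right to 3.
  At 3: go left to 8.
    8 is a leaf — visit 8.
  At 3: no right child.
  Visit 3.
Visit 39.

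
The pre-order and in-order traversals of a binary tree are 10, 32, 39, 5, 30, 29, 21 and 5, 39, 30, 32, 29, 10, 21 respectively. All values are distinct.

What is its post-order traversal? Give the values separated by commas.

The first element of pre-order is the root; it splits in-order into left and right subtrees.
Root 10: left subtree has 5 nodes {5, 39, 30, 32, 29}, right has 1 {21}.
  Root 32: left subtree has 3 nodes {5, 39, 30}, right has 1 {29}.
    Root 39: left subtree has 1 node {5}, right has 1 {30}.

5, 30, 39, 29, 32, 21, 10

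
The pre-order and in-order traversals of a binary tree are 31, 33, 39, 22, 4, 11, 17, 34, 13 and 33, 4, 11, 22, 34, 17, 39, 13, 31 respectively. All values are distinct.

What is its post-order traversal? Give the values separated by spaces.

11 4 34 17 22 13 39 33 31

The first element of pre-order is the root; it splits in-order into left and right subtrees.
Root 31: left subtree has 8 nodes {33, 4, 11, 22, 34, 17, 39, 13}, right has 0 { }.
  Root 33: left subtree has 0 nodes { }, right has 7 {4, 11, 22, 34, 17, 39, 13}.
    Root 39: left subtree has 5 nodes {4, 11, 22, 34, 17}, right has 1 {13}.
      Root 22: left subtree has 2 nodes {4, 11}, right has 2 {34, 17}.
        Root 4: left subtree has 0 nodes { }, right has 1 {11}.
        Root 17: left subtree has 1 node {34}, right has 0 { }.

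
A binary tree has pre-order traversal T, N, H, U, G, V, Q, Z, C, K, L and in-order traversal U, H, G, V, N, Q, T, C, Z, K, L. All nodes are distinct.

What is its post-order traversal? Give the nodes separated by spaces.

U V G H Q N C L K Z T

The first element of pre-order is the root; it splits in-order into left and right subtrees.
Root T: left subtree has 6 nodes {U, H, G, V, N, Q}, right has 4 {C, Z, K, L}.
  Root N: left subtree has 4 nodes {U, H, G, V}, right has 1 {Q}.
    Root H: left subtree has 1 node {U}, right has 2 {G, V}.
      Root G: left subtree has 0 nodes { }, right has 1 {V}.
  Root Z: left subtree has 1 node {C}, right has 2 {K, L}.
    Root K: left subtree has 0 nodes { }, right has 1 {L}.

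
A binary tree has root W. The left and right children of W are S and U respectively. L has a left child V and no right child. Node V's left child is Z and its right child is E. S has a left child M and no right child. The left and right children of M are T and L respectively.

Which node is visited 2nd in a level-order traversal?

Level-order visits nodes level by level from the root, left to right within each level.
Level 0: W
Level 1: S, U
Level 2: M
Level 3: T, L
Level 4: V
Level 5: Z, E
Full level-order sequence: W, S, U, M, T, L, V, Z, E.

S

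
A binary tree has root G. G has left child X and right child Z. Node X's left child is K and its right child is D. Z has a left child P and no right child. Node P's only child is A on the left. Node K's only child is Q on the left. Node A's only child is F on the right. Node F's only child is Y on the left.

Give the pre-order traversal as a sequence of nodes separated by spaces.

G X K Q D Z P A F Y

Pre-order visits the node, then its left subtree, then its right subtree.
Visit G.
At G: go left to X.
  Visit X.
  At X: go left to K.
    Visit K.
    At K: go left to Q.
      Q is a leaf — visit Q.
    At K: no right child.
  At X: go right to D.
    D is a leaf — visit D.
At G: go right to Z.
  Visit Z.
  At Z: go left to P.
    Visit P.
    At P: go left to A.
      Visit A.
      At A: no left child.
      At A: go right to F.
        Visit F.
        At F: go left to Y.
          Y is a leaf — visit Y.
        At F: no right child.
    At P: no right child.
  At Z: no right child.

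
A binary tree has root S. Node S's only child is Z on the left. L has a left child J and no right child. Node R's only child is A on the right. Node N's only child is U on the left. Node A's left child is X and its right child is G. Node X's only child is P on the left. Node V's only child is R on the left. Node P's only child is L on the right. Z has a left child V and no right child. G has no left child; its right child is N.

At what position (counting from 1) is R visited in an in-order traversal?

1

In-order visits the left subtree, then the node, then the right subtree.
At S: go left to Z.
  At Z: go left to V.
    At V: go left to R.
      At R: no left child.
      Visit R.
      At R: go right to A.
        At A: go left to X.
          At X: go left to P.
            At P: no left child.
            Visit P.
            At P: go right to L.
              At L: go left to J.
                J is a leaf — visit J.
              Visit L.
              At L: no right child.
          Visit X.
          At X: no right child.
        Visit A.
        At A: go right to G.
          At G: no left child.
          Visit G.
          At G: go right to N.
            At N: go left to U.
              U is a leaf — visit U.
            Visit N.
            At N: no right child.
    Visit V.
    At V: no right child.
  Visit Z.
  At Z: no right child.
Visit S.
At S: no right child.
Full in-order sequence: R, P, J, L, X, A, G, U, N, V, Z, S.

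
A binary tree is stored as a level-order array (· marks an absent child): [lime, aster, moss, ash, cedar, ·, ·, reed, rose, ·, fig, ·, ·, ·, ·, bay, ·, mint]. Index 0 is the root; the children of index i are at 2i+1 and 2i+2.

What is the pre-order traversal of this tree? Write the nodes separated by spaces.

lime aster ash reed bay rose mint cedar fig moss

Pre-order visits the node, then its left subtree, then its right subtree.
Visit lime.
At lime: go left to aster.
  Visit aster.
  At aster: go left to ash.
    Visit ash.
    At ash: go left to reed.
      Visit reed.
      At reed: go left to bay.
        bay is a leaf — visit bay.
      At reed: no right child.
    At ash: go right to rose.
      Visit rose.
      At rose: go left to mint.
        mint is a leaf — visit mint.
      At rose: no right child.
  At aster: go right to cedar.
    Visit cedar.
    At cedar: no left child.
    At cedar: go right to fig.
      fig is a leaf — visit fig.
At lime: go right to moss.
  moss is a leaf — visit moss.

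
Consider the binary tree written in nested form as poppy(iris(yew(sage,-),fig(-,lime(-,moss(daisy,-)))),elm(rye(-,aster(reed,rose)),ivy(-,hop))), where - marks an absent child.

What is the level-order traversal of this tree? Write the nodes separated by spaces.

poppy iris elm yew fig rye ivy sage lime aster hop moss reed rose daisy

Level-order visits nodes level by level from the root, left to right within each level.
Level 0: poppy
Level 1: iris, elm
Level 2: yew, fig, rye, ivy
Level 3: sage, lime, aster, hop
Level 4: moss, reed, rose
Level 5: daisy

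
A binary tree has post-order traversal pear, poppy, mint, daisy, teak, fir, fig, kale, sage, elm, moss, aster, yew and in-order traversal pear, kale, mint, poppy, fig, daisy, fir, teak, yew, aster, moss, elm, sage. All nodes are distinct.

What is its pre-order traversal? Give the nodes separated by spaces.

The last element of post-order is the root; it splits in-order into left and right subtrees.
Root yew: left subtree has 8 nodes {pear, kale, mint, poppy, fig, daisy, fir, teak}, right has 4 {aster, moss, elm, sage}.
  Root kale: left subtree has 1 node {pear}, right has 6 {mint, poppy, fig, daisy, fir, teak}.
    Root fig: left subtree has 2 nodes {mint, poppy}, right has 3 {daisy, fir, teak}.
      Root mint: left subtree has 0 nodes { }, right has 1 {poppy}.
      Root fir: left subtree has 1 node {daisy}, right has 1 {teak}.
  Root aster: left subtree has 0 nodes { }, right has 3 {moss, elm, sage}.
    Root moss: left subtree has 0 nodes { }, right has 2 {elm, sage}.
      Root elm: left subtree has 0 nodes { }, right has 1 {sage}.

yew kale pear fig mint poppy fir daisy teak aster moss elm sage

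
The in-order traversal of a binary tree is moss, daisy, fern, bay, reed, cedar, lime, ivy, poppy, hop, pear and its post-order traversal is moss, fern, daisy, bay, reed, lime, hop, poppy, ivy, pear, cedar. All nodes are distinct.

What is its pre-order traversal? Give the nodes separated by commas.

cedar, reed, bay, daisy, moss, fern, pear, ivy, lime, poppy, hop

The last element of post-order is the root; it splits in-order into left and right subtrees.
Root cedar: left subtree has 5 nodes {moss, daisy, fern, bay, reed}, right has 5 {lime, ivy, poppy, hop, pear}.
  Root reed: left subtree has 4 nodes {moss, daisy, fern, bay}, right has 0 { }.
    Root bay: left subtree has 3 nodes {moss, daisy, fern}, right has 0 { }.
      Root daisy: left subtree has 1 node {moss}, right has 1 {fern}.
  Root pear: left subtree has 4 nodes {lime, ivy, poppy, hop}, right has 0 { }.
    Root ivy: left subtree has 1 node {lime}, right has 2 {poppy, hop}.
      Root poppy: left subtree has 0 nodes { }, right has 1 {hop}.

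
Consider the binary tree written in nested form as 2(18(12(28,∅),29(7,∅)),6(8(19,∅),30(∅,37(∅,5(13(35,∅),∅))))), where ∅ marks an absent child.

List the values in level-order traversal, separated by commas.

2, 18, 6, 12, 29, 8, 30, 28, 7, 19, 37, 5, 13, 35

Level-order visits nodes level by level from the root, left to right within each level.
Level 0: 2
Level 1: 18, 6
Level 2: 12, 29, 8, 30
Level 3: 28, 7, 19, 37
Level 4: 5
Level 5: 13
Level 6: 35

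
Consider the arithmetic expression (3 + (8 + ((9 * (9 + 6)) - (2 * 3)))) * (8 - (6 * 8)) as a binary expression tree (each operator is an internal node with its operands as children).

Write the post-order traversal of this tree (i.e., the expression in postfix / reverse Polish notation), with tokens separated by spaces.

Post-order on an expression tree gives postfix notation: for each operator, emit left operand, right operand, then the operator.

3 8 9 9 6 + * 2 3 * - + + 8 6 8 * - *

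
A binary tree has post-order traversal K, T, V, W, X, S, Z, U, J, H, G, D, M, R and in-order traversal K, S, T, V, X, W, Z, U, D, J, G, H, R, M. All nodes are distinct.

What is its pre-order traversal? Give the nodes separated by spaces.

R D U Z S K X V T W G J H M

The last element of post-order is the root; it splits in-order into left and right subtrees.
Root R: left subtree has 12 nodes {K, S, T, V, X, W, Z, U, D, J, G, H}, right has 1 {M}.
  Root D: left subtree has 8 nodes {K, S, T, V, X, W, Z, U}, right has 3 {J, G, H}.
    Root U: left subtree has 7 nodes {K, S, T, V, X, W, Z}, right has 0 { }.
      Root Z: left subtree has 6 nodes {K, S, T, V, X, W}, right has 0 { }.
        Root S: left subtree has 1 node {K}, right has 4 {T, V, X, W}.
          Root X: left subtree has 2 nodes {T, V}, right has 1 {W}.
            Root V: left subtree has 1 node {T}, right has 0 { }.
    Root G: left subtree has 1 node {J}, right has 1 {H}.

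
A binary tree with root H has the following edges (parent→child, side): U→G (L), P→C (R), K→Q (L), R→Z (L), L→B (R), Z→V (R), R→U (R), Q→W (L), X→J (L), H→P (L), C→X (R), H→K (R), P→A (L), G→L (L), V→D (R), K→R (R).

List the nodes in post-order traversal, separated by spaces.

A J X C P W Q D V Z B L G U R K H

Post-order visits the left subtree, then the right subtree, then the node.
At H: go left to P.
  At P: go left to A.
    A is a leaf — visit A.
  At P: go right to C.
    At C: no left child.
    At C: go right to X.
      At X: go left to J.
        J is a leaf — visit J.
      At X: no right child.
      Visit X.
    Visit C.
  Visit P.
At H: go right to K.
  At K: go left to Q.
    At Q: go left to W.
      W is a leaf — visit W.
    At Q: no right child.
    Visit Q.
  At K: go right to R.
    At R: go left to Z.
      At Z: no left child.
      At Z: go right to V.
        At V: no left child.
        At V: go right to D.
          D is a leaf — visit D.
        Visit V.
      Visit Z.
    At R: go right to U.
      At U: go left to G.
        At G: go left to L.
          At L: no left child.
          At L: go right to B.
            B is a leaf — visit B.
          Visit L.
        At G: no right child.
        Visit G.
      At U: no right child.
      Visit U.
    Visit R.
  Visit K.
Visit H.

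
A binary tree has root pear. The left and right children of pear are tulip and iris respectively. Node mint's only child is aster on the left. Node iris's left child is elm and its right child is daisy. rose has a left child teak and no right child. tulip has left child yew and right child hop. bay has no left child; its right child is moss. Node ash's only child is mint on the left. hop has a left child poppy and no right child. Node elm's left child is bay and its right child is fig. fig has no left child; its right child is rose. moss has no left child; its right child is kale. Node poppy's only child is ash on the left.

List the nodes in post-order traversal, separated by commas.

Post-order visits the left subtree, then the right subtree, then the node.
At pear: go left to tulip.
  At tulip: go left to yew.
    yew is a leaf — visit yew.
  At tulip: go right to hop.
    At hop: go left to poppy.
      At poppy: go left to ash.
        At ash: go left to mint.
          At mint: go left to aster.
            aster is a leaf — visit aster.
          At mint: no right child.
          Visit mint.
        At ash: no right child.
        Visit ash.
      At poppy: no right child.
      Visit poppy.
    At hop: no right child.
    Visit hop.
  Visit tulip.
At pear: go right to iris.
  At iris: go left to elm.
    At elm: go left to bay.
      At bay: no left child.
      At bay: go right to moss.
        At moss: no left child.
        At moss: go right to kale.
          kale is a leaf — visit kale.
        Visit moss.
      Visit bay.
    At elm: go right to fig.
      At fig: no left child.
      At fig: go right to rose.
        At rose: go left to teak.
          teak is a leaf — visit teak.
        At rose: no right child.
        Visit rose.
      Visit fig.
    Visit elm.
  At iris: go right to daisy.
    daisy is a leaf — visit daisy.
  Visit iris.
Visit pear.

yew, aster, mint, ash, poppy, hop, tulip, kale, moss, bay, teak, rose, fig, elm, daisy, iris, pear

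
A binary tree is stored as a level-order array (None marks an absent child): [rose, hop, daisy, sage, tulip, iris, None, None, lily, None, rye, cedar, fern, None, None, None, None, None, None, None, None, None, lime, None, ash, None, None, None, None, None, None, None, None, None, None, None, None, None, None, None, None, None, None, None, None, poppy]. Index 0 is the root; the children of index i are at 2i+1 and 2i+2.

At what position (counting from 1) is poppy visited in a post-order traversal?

Post-order visits the left subtree, then the right subtree, then the node.
At rose: go left to hop.
  At hop: go left to sage.
    At sage: no left child.
    At sage: go right to lily.
      lily is a leaf — visit lily.
    Visit sage.
  At hop: go right to tulip.
    At tulip: no left child.
    At tulip: go right to rye.
      At rye: no left child.
      At rye: go right to lime.
        At lime: go left to poppy.
          poppy is a leaf — visit poppy.
        At lime: no right child.
        Visit lime.
      Visit rye.
    Visit tulip.
  Visit hop.
At rose: go right to daisy.
  At daisy: go left to iris.
    At iris: go left to cedar.
      At cedar: no left child.
      At cedar: go right to ash.
        ash is a leaf — visit ash.
      Visit cedar.
    At iris: go right to fern.
      fern is a leaf — visit fern.
    Visit iris.
  At daisy: no right child.
  Visit daisy.
Visit rose.
Full post-order sequence: lily, sage, poppy, lime, rye, tulip, hop, ash, cedar, fern, iris, daisy, rose.

3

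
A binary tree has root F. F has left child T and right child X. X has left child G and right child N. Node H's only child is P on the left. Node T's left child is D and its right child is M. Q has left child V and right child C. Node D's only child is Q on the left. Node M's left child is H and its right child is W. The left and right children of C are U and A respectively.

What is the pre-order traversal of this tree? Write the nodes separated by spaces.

F T D Q V C U A M H P W X G N

Pre-order visits the node, then its left subtree, then its right subtree.
Visit F.
At F: go left to T.
  Visit T.
  At T: go left to D.
    Visit D.
    At D: go left to Q.
      Visit Q.
      At Q: go left to V.
        V is a leaf — visit V.
      At Q: go right to C.
        Visit C.
        At C: go left to U.
          U is a leaf — visit U.
        At C: go right to A.
          A is a leaf — visit A.
    At D: no right child.
  At T: go right to M.
    Visit M.
    At M: go left to H.
      Visit H.
      At H: go left to P.
        P is a leaf — visit P.
      At H: no right child.
    At M: go right to W.
      W is a leaf — visit W.
At F: go right to X.
  Visit X.
  At X: go left to G.
    G is a leaf — visit G.
  At X: go right to N.
    N is a leaf — visit N.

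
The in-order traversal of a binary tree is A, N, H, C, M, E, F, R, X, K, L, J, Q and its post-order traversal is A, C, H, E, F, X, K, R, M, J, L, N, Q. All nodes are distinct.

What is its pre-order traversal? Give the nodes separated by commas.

The last element of post-order is the root; it splits in-order into left and right subtrees.
Root Q: left subtree has 12 nodes {A, N, H, C, M, E, F, R, X, K, L, J}, right has 0 { }.
  Root N: left subtree has 1 node {A}, right has 10 {H, C, M, E, F, R, X, K, L, J}.
    Root L: left subtree has 8 nodes {H, C, M, E, F, R, X, K}, right has 1 {J}.
      Root M: left subtree has 2 nodes {H, C}, right has 5 {E, F, R, X, K}.
        Root H: left subtree has 0 nodes { }, right has 1 {C}.
        Root R: left subtree has 2 nodes {E, F}, right has 2 {X, K}.
          Root F: left subtree has 1 node {E}, right has 0 { }.
          Root K: left subtree has 1 node {X}, right has 0 { }.

Q, N, A, L, M, H, C, R, F, E, K, X, J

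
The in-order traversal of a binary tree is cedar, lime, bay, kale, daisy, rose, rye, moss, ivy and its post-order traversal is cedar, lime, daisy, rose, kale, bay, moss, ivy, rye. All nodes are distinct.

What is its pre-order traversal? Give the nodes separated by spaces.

rye bay lime cedar kale rose daisy ivy moss

The last element of post-order is the root; it splits in-order into left and right subtrees.
Root rye: left subtree has 6 nodes {cedar, lime, bay, kale, daisy, rose}, right has 2 {moss, ivy}.
  Root bay: left subtree has 2 nodes {cedar, lime}, right has 3 {kale, daisy, rose}.
    Root lime: left subtree has 1 node {cedar}, right has 0 { }.
    Root kale: left subtree has 0 nodes { }, right has 2 {daisy, rose}.
      Root rose: left subtree has 1 node {daisy}, right has 0 { }.
  Root ivy: left subtree has 1 node {moss}, right has 0 { }.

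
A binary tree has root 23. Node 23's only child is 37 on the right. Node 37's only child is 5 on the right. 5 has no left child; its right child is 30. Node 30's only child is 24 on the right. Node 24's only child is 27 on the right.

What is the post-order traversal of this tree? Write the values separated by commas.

Post-order visits the left subtree, then the right subtree, then the node.
At 23: no left child.
At 23: go right to 37.
  At 37: no left child.
  At 37: go right to 5.
    At 5: no left child.
    At 5: go right to 30.
      At 30: no left child.
      At 30: go right to 24.
        At 24: no left child.
        At 24: go right to 27.
          27 is a leaf — visit 27.
        Visit 24.
      Visit 30.
    Visit 5.
  Visit 37.
Visit 23.

27, 24, 30, 5, 37, 23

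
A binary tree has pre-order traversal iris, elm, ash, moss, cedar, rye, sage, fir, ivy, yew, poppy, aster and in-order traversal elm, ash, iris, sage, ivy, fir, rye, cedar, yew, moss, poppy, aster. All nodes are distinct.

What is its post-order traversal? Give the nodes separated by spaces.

ash elm ivy fir sage rye yew cedar aster poppy moss iris

The first element of pre-order is the root; it splits in-order into left and right subtrees.
Root iris: left subtree has 2 nodes {elm, ash}, right has 9 {sage, ivy, fir, rye, cedar, yew, moss, poppy, aster}.
  Root elm: left subtree has 0 nodes { }, right has 1 {ash}.
  Root moss: left subtree has 6 nodes {sage, ivy, fir, rye, cedar, yew}, right has 2 {poppy, aster}.
    Root cedar: left subtree has 4 nodes {sage, ivy, fir, rye}, right has 1 {yew}.
      Root rye: left subtree has 3 nodes {sage, ivy, fir}, right has 0 { }.
        Root sage: left subtree has 0 nodes { }, right has 2 {ivy, fir}.
          Root fir: left subtree has 1 node {ivy}, right has 0 { }.
    Root poppy: left subtree has 0 nodes { }, right has 1 {aster}.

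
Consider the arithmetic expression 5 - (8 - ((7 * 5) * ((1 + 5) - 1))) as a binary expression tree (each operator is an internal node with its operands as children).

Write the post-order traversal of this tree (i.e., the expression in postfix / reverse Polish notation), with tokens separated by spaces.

5 8 7 5 * 1 5 + 1 - * - -

Post-order on an expression tree gives postfix notation: for each operator, emit left operand, right operand, then the operator.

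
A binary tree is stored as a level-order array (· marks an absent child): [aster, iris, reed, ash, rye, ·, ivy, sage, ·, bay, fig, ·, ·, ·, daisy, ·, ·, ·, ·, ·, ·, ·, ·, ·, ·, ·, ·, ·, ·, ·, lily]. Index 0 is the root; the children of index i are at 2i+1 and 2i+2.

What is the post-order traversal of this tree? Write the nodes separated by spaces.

sage ash bay fig rye iris lily daisy ivy reed aster

Post-order visits the left subtree, then the right subtree, then the node.
At aster: go left to iris.
  At iris: go left to ash.
    At ash: go left to sage.
      sage is a leaf — visit sage.
    At ash: no right child.
    Visit ash.
  At iris: go right to rye.
    At rye: go left to bay.
      bay is a leaf — visit bay.
    At rye: go right to fig.
      fig is a leaf — visit fig.
    Visit rye.
  Visit iris.
At aster: go right to reed.
  At reed: no left child.
  At reed: go right to ivy.
    At ivy: no left child.
    At ivy: go right to daisy.
      At daisy: no left child.
      At daisy: go right to lily.
        lily is a leaf — visit lily.
      Visit daisy.
    Visit ivy.
  Visit reed.
Visit aster.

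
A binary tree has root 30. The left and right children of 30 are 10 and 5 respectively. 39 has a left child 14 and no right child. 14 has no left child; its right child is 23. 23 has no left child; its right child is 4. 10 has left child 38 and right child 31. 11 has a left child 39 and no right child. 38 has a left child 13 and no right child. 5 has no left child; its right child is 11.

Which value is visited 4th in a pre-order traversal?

Pre-order visits the node, then its left subtree, then its right subtree.
Visit 30.
At 30: go left to 10.
  Visit 10.
  At 10: go left to 38.
    Visit 38.
    At 38: go left to 13.
      13 is a leaf — visit 13.
    At 38: no right child.
  At 10: go right to 31.
    31 is a leaf — visit 31.
At 30: go right to 5.
  Visit 5.
  At 5: no left child.
  At 5: go right to 11.
    Visit 11.
    At 11: go left to 39.
      Visit 39.
      At 39: go left to 14.
        Visit 14.
        At 14: no left child.
        At 14: go right to 23.
          Visit 23.
          At 23: no left child.
          At 23: go right to 4.
            4 is a leaf — visit 4.
      At 39: no right child.
    At 11: no right child.
Full pre-order sequence: 30, 10, 38, 13, 31, 5, 11, 39, 14, 23, 4.

13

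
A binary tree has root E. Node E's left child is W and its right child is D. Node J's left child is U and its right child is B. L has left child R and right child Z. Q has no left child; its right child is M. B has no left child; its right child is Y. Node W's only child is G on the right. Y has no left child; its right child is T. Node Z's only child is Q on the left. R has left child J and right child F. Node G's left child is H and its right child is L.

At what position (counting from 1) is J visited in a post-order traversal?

Post-order visits the left subtree, then the right subtree, then the node.
At E: go left to W.
  At W: no left child.
  At W: go right to G.
    At G: go left to H.
      H is a leaf — visit H.
    At G: go right to L.
      At L: go left to R.
        At R: go left to J.
          At J: go left to U.
            U is a leaf — visit U.
          At J: go right to B.
            At B: no left child.
            At B: go right to Y.
              At Y: no left child.
              At Y: go right to T.
                T is a leaf — visit T.
              Visit Y.
            Visit B.
          Visit J.
        At R: go right to F.
          F is a leaf — visit F.
        Visit R.
      At L: go right to Z.
        At Z: go left to Q.
          At Q: no left child.
          At Q: go right to M.
            M is a leaf — visit M.
          Visit Q.
        At Z: no right child.
        Visit Z.
      Visit L.
    Visit G.
  Visit W.
At E: go right to D.
  D is a leaf — visit D.
Visit E.
Full post-order sequence: H, U, T, Y, B, J, F, R, M, Q, Z, L, G, W, D, E.

6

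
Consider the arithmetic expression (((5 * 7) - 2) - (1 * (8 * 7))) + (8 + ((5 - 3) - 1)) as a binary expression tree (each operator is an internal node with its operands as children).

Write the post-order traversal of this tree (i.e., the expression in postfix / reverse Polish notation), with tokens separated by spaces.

Post-order on an expression tree gives postfix notation: for each operator, emit left operand, right operand, then the operator.

5 7 * 2 - 1 8 7 * * - 8 5 3 - 1 - + +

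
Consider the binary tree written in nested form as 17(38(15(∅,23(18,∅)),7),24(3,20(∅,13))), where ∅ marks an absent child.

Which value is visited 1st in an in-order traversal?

In-order visits the left subtree, then the node, then the right subtree.
At 17: go left to 38.
  At 38: go left to 15.
    At 15: no left child.
    Visit 15.
    At 15: go right to 23.
      At 23: go left to 18.
        18 is a leaf — visit 18.
      Visit 23.
      At 23: no right child.
  Visit 38.
  At 38: go right to 7.
    7 is a leaf — visit 7.
Visit 17.
At 17: go right to 24.
  At 24: go left to 3.
    3 is a leaf — visit 3.
  Visit 24.
  At 24: go right to 20.
    At 20: no left child.
    Visit 20.
    At 20: go right to 13.
      13 is a leaf — visit 13.
Full in-order sequence: 15, 18, 23, 38, 7, 17, 3, 24, 20, 13.

15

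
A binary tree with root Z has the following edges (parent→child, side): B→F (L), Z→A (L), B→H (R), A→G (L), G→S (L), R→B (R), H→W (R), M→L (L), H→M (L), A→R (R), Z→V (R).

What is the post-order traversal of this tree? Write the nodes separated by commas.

S, G, F, L, M, W, H, B, R, A, V, Z

Post-order visits the left subtree, then the right subtree, then the node.
At Z: go left to A.
  At A: go left to G.
    At G: go left to S.
      S is a leaf — visit S.
    At G: no right child.
    Visit G.
  At A: go right to R.
    At R: no left child.
    At R: go right to B.
      At B: go left to F.
        F is a leaf — visit F.
      At B: go right to H.
        At H: go left to M.
          At M: go left to L.
            L is a leaf — visit L.
          At M: no right child.
          Visit M.
        At H: go right to W.
          W is a leaf — visit W.
        Visit H.
      Visit B.
    Visit R.
  Visit A.
At Z: go right to V.
  V is a leaf — visit V.
Visit Z.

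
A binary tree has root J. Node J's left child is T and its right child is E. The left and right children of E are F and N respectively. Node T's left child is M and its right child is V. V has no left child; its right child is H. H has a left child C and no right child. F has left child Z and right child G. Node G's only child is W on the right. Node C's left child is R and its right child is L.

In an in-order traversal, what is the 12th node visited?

W

In-order visits the left subtree, then the node, then the right subtree.
At J: go left to T.
  At T: go left to M.
    M is a leaf — visit M.
  Visit T.
  At T: go right to V.
    At V: no left child.
    Visit V.
    At V: go right to H.
      At H: go left to C.
        At C: go left to R.
          R is a leaf — visit R.
        Visit C.
        At C: go right to L.
          L is a leaf — visit L.
      Visit H.
      At H: no right child.
Visit J.
At J: go right to E.
  At E: go left to F.
    At F: go left to Z.
      Z is a leaf — visit Z.
    Visit F.
    At F: go right to G.
      At G: no left child.
      Visit G.
      At G: go right to W.
        W is a leaf — visit W.
  Visit E.
  At E: go right to N.
    N is a leaf — visit N.
Full in-order sequence: M, T, V, R, C, L, H, J, Z, F, G, W, E, N.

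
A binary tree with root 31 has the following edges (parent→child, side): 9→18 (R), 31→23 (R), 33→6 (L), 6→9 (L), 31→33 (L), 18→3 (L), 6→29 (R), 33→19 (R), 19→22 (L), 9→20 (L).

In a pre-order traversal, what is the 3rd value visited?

Pre-order visits the node, then its left subtree, then its right subtree.
Visit 31.
At 31: go left to 33.
  Visit 33.
  At 33: go left to 6.
    Visit 6.
    At 6: go left to 9.
      Visit 9.
      At 9: go left to 20.
        20 is a leaf — visit 20.
      At 9: go right to 18.
        Visit 18.
        At 18: go left to 3.
          3 is a leaf — visit 3.
        At 18: no right child.
    At 6: go right to 29.
      29 is a leaf — visit 29.
  At 33: go right to 19.
    Visit 19.
    At 19: go left to 22.
      22 is a leaf — visit 22.
    At 19: no right child.
At 31: go right to 23.
  23 is a leaf — visit 23.
Full pre-order sequence: 31, 33, 6, 9, 20, 18, 3, 29, 19, 22, 23.

6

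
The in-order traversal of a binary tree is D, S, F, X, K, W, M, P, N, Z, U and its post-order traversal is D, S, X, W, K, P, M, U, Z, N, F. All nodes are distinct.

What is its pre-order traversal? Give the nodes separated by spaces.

F S D N M K X W P Z U

The last element of post-order is the root; it splits in-order into left and right subtrees.
Root F: left subtree has 2 nodes {D, S}, right has 8 {X, K, W, M, P, N, Z, U}.
  Root S: left subtree has 1 node {D}, right has 0 { }.
  Root N: left subtree has 5 nodes {X, K, W, M, P}, right has 2 {Z, U}.
    Root M: left subtree has 3 nodes {X, K, W}, right has 1 {P}.
      Root K: left subtree has 1 node {X}, right has 1 {W}.
    Root Z: left subtree has 0 nodes { }, right has 1 {U}.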